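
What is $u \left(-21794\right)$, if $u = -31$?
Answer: $675614$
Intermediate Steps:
$u \left(-21794\right) = \left(-31\right) \left(-21794\right) = 675614$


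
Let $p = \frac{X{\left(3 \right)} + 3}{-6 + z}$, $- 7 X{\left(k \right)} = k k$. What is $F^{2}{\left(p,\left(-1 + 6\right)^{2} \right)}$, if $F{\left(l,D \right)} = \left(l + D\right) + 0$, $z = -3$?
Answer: $\frac{271441}{441} \approx 615.51$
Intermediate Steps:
$X{\left(k \right)} = - \frac{k^{2}}{7}$ ($X{\left(k \right)} = - \frac{k k}{7} = - \frac{k^{2}}{7}$)
$p = - \frac{4}{21}$ ($p = \frac{- \frac{3^{2}}{7} + 3}{-6 - 3} = \frac{\left(- \frac{1}{7}\right) 9 + 3}{-9} = \left(- \frac{9}{7} + 3\right) \left(- \frac{1}{9}\right) = \frac{12}{7} \left(- \frac{1}{9}\right) = - \frac{4}{21} \approx -0.19048$)
$F{\left(l,D \right)} = D + l$ ($F{\left(l,D \right)} = \left(D + l\right) + 0 = D + l$)
$F^{2}{\left(p,\left(-1 + 6\right)^{2} \right)} = \left(\left(-1 + 6\right)^{2} - \frac{4}{21}\right)^{2} = \left(5^{2} - \frac{4}{21}\right)^{2} = \left(25 - \frac{4}{21}\right)^{2} = \left(\frac{521}{21}\right)^{2} = \frac{271441}{441}$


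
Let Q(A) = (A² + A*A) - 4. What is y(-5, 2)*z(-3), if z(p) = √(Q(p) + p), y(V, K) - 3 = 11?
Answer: 14*√11 ≈ 46.433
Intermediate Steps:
Q(A) = -4 + 2*A² (Q(A) = (A² + A²) - 4 = 2*A² - 4 = -4 + 2*A²)
y(V, K) = 14 (y(V, K) = 3 + 11 = 14)
z(p) = √(-4 + p + 2*p²) (z(p) = √((-4 + 2*p²) + p) = √(-4 + p + 2*p²))
y(-5, 2)*z(-3) = 14*√(-4 - 3 + 2*(-3)²) = 14*√(-4 - 3 + 2*9) = 14*√(-4 - 3 + 18) = 14*√11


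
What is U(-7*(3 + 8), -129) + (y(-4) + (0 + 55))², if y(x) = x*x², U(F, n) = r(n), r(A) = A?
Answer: -48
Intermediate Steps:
U(F, n) = n
y(x) = x³
U(-7*(3 + 8), -129) + (y(-4) + (0 + 55))² = -129 + ((-4)³ + (0 + 55))² = -129 + (-64 + 55)² = -129 + (-9)² = -129 + 81 = -48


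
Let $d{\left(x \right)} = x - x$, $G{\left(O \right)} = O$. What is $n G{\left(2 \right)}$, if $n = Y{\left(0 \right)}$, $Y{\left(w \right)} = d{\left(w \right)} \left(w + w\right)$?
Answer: $0$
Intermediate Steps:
$d{\left(x \right)} = 0$
$Y{\left(w \right)} = 0$ ($Y{\left(w \right)} = 0 \left(w + w\right) = 0 \cdot 2 w = 0$)
$n = 0$
$n G{\left(2 \right)} = 0 \cdot 2 = 0$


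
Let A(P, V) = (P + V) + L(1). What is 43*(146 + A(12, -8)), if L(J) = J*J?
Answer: 6493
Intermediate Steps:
L(J) = J**2
A(P, V) = 1 + P + V (A(P, V) = (P + V) + 1**2 = (P + V) + 1 = 1 + P + V)
43*(146 + A(12, -8)) = 43*(146 + (1 + 12 - 8)) = 43*(146 + 5) = 43*151 = 6493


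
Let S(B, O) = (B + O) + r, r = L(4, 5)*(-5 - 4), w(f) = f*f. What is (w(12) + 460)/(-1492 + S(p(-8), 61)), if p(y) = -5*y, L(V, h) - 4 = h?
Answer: -151/368 ≈ -0.41033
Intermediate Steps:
w(f) = f**2
L(V, h) = 4 + h
r = -81 (r = (4 + 5)*(-5 - 4) = 9*(-9) = -81)
S(B, O) = -81 + B + O (S(B, O) = (B + O) - 81 = -81 + B + O)
(w(12) + 460)/(-1492 + S(p(-8), 61)) = (12**2 + 460)/(-1492 + (-81 - 5*(-8) + 61)) = (144 + 460)/(-1492 + (-81 + 40 + 61)) = 604/(-1492 + 20) = 604/(-1472) = 604*(-1/1472) = -151/368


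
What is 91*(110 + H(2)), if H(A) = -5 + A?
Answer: 9737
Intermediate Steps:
91*(110 + H(2)) = 91*(110 + (-5 + 2)) = 91*(110 - 3) = 91*107 = 9737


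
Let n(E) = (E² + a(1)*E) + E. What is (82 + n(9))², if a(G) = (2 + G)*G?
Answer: 39601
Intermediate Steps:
a(G) = G*(2 + G)
n(E) = E² + 4*E (n(E) = (E² + (1*(2 + 1))*E) + E = (E² + (1*3)*E) + E = (E² + 3*E) + E = E² + 4*E)
(82 + n(9))² = (82 + 9*(4 + 9))² = (82 + 9*13)² = (82 + 117)² = 199² = 39601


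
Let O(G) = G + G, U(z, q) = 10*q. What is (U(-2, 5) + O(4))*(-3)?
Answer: -174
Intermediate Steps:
O(G) = 2*G
(U(-2, 5) + O(4))*(-3) = (10*5 + 2*4)*(-3) = (50 + 8)*(-3) = 58*(-3) = -174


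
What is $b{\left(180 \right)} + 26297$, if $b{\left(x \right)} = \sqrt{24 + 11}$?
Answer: $26297 + \sqrt{35} \approx 26303.0$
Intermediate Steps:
$b{\left(x \right)} = \sqrt{35}$
$b{\left(180 \right)} + 26297 = \sqrt{35} + 26297 = 26297 + \sqrt{35}$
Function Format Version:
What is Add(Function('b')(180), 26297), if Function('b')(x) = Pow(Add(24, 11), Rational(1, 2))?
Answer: Add(26297, Pow(35, Rational(1, 2))) ≈ 26303.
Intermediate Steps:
Function('b')(x) = Pow(35, Rational(1, 2))
Add(Function('b')(180), 26297) = Add(Pow(35, Rational(1, 2)), 26297) = Add(26297, Pow(35, Rational(1, 2)))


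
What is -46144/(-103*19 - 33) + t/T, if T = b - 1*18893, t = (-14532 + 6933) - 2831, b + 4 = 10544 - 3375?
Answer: 140483133/5834680 ≈ 24.077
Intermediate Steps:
b = 7165 (b = -4 + (10544 - 3375) = -4 + 7169 = 7165)
t = -10430 (t = -7599 - 2831 = -10430)
T = -11728 (T = 7165 - 1*18893 = 7165 - 18893 = -11728)
-46144/(-103*19 - 33) + t/T = -46144/(-103*19 - 33) - 10430/(-11728) = -46144/(-1957 - 33) - 10430*(-1/11728) = -46144/(-1990) + 5215/5864 = -46144*(-1/1990) + 5215/5864 = 23072/995 + 5215/5864 = 140483133/5834680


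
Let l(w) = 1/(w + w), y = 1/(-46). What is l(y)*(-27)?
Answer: 621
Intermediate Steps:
y = -1/46 ≈ -0.021739
l(w) = 1/(2*w)
l(y)*(-27) = (1/(2*(-1/46)))*(-27) = ((½)*(-46))*(-27) = -23*(-27) = 621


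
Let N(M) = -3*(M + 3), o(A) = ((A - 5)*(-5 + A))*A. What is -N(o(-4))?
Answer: -963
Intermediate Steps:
o(A) = A*(-5 + A)² (o(A) = ((-5 + A)*(-5 + A))*A = (-5 + A)²*A = A*(-5 + A)²)
N(M) = -9 - 3*M (N(M) = -3*(3 + M) = -9 - 3*M)
-N(o(-4)) = -(-9 - (-12)*(-5 - 4)²) = -(-9 - (-12)*(-9)²) = -(-9 - (-12)*81) = -(-9 - 3*(-324)) = -(-9 + 972) = -1*963 = -963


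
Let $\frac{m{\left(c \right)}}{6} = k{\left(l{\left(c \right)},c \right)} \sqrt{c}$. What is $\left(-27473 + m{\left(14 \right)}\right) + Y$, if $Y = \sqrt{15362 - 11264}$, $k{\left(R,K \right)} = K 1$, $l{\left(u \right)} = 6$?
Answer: $-27473 + \sqrt{4098} + 84 \sqrt{14} \approx -27095.0$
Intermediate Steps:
$k{\left(R,K \right)} = K$
$m{\left(c \right)} = 6 c^{\frac{3}{2}}$ ($m{\left(c \right)} = 6 c \sqrt{c} = 6 c^{\frac{3}{2}}$)
$Y = \sqrt{4098} \approx 64.016$
$\left(-27473 + m{\left(14 \right)}\right) + Y = \left(-27473 + 6 \cdot 14^{\frac{3}{2}}\right) + \sqrt{4098} = \left(-27473 + 6 \cdot 14 \sqrt{14}\right) + \sqrt{4098} = \left(-27473 + 84 \sqrt{14}\right) + \sqrt{4098} = -27473 + \sqrt{4098} + 84 \sqrt{14}$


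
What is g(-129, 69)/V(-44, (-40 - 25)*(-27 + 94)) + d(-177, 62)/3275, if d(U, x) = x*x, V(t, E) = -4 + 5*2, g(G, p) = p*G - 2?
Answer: -29134261/19650 ≈ -1482.7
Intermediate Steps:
g(G, p) = -2 + G*p (g(G, p) = G*p - 2 = -2 + G*p)
V(t, E) = 6 (V(t, E) = -4 + 10 = 6)
d(U, x) = x**2
g(-129, 69)/V(-44, (-40 - 25)*(-27 + 94)) + d(-177, 62)/3275 = (-2 - 129*69)/6 + 62**2/3275 = (-2 - 8901)*(1/6) + 3844*(1/3275) = -8903*1/6 + 3844/3275 = -8903/6 + 3844/3275 = -29134261/19650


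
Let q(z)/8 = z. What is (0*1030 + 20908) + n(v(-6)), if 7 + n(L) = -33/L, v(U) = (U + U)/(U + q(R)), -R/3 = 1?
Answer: 41637/2 ≈ 20819.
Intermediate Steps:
R = -3 (R = -3*1 = -3)
q(z) = 8*z
v(U) = 2*U/(-24 + U) (v(U) = (U + U)/(U + 8*(-3)) = (2*U)/(U - 24) = (2*U)/(-24 + U) = 2*U/(-24 + U))
n(L) = -7 - 33/L
(0*1030 + 20908) + n(v(-6)) = (0*1030 + 20908) + (-7 - 33/(2*(-6)/(-24 - 6))) = (0 + 20908) + (-7 - 33/(2*(-6)/(-30))) = 20908 + (-7 - 33/(2*(-6)*(-1/30))) = 20908 + (-7 - 33/⅖) = 20908 + (-7 - 33*5/2) = 20908 + (-7 - 165/2) = 20908 - 179/2 = 41637/2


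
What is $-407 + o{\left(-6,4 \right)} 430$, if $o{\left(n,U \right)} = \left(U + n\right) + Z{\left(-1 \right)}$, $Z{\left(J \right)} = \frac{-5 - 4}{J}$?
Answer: $2603$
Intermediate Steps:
$Z{\left(J \right)} = - \frac{9}{J}$
$o{\left(n,U \right)} = 9 + U + n$ ($o{\left(n,U \right)} = \left(U + n\right) - \frac{9}{-1} = \left(U + n\right) - -9 = \left(U + n\right) + 9 = 9 + U + n$)
$-407 + o{\left(-6,4 \right)} 430 = -407 + \left(9 + 4 - 6\right) 430 = -407 + 7 \cdot 430 = -407 + 3010 = 2603$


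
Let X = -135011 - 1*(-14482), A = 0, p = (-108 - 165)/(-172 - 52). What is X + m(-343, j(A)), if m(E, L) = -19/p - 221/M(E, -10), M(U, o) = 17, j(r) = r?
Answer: -4701746/39 ≈ -1.2056e+5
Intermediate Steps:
p = 39/32 (p = -273/(-224) = -273*(-1/224) = 39/32 ≈ 1.2188)
X = -120529 (X = -135011 + 14482 = -120529)
m(E, L) = -1115/39 (m(E, L) = -19/39/32 - 221/17 = -19*32/39 - 221*1/17 = -608/39 - 13 = -1115/39)
X + m(-343, j(A)) = -120529 - 1115/39 = -4701746/39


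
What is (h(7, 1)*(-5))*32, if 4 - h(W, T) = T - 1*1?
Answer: -640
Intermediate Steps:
h(W, T) = 5 - T (h(W, T) = 4 - (T - 1*1) = 4 - (T - 1) = 4 - (-1 + T) = 4 + (1 - T) = 5 - T)
(h(7, 1)*(-5))*32 = ((5 - 1*1)*(-5))*32 = ((5 - 1)*(-5))*32 = (4*(-5))*32 = -20*32 = -640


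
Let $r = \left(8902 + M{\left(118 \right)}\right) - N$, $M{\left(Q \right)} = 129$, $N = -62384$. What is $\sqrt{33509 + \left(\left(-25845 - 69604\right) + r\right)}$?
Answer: $5 \sqrt{379} \approx 97.34$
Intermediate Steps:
$r = 71415$ ($r = \left(8902 + 129\right) - -62384 = 9031 + 62384 = 71415$)
$\sqrt{33509 + \left(\left(-25845 - 69604\right) + r\right)} = \sqrt{33509 + \left(\left(-25845 - 69604\right) + 71415\right)} = \sqrt{33509 + \left(-95449 + 71415\right)} = \sqrt{33509 - 24034} = \sqrt{9475} = 5 \sqrt{379}$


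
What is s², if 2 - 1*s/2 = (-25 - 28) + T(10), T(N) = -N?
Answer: 16900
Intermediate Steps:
s = 130 (s = 4 - 2*((-25 - 28) - 1*10) = 4 - 2*(-53 - 10) = 4 - 2*(-63) = 4 + 126 = 130)
s² = 130² = 16900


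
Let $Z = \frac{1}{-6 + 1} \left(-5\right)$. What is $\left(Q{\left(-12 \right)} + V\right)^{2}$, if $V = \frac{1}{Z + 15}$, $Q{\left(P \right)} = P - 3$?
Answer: $\frac{57121}{256} \approx 223.13$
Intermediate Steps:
$Z = 1$ ($Z = \frac{1}{-5} \left(-5\right) = \left(- \frac{1}{5}\right) \left(-5\right) = 1$)
$Q{\left(P \right)} = -3 + P$ ($Q{\left(P \right)} = P - 3 = -3 + P$)
$V = \frac{1}{16}$ ($V = \frac{1}{1 + 15} = \frac{1}{16} \approx 0.0625$)
$\left(Q{\left(-12 \right)} + V\right)^{2} = \left(\left(-3 - 12\right) + \frac{1}{16}\right)^{2} = \left(-15 + \frac{1}{16}\right)^{2} = \left(- \frac{239}{16}\right)^{2} = \frac{57121}{256}$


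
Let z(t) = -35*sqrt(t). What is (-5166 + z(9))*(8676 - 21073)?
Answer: 65344587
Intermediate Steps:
(-5166 + z(9))*(8676 - 21073) = (-5166 - 35*sqrt(9))*(8676 - 21073) = (-5166 - 35*3)*(-12397) = (-5166 - 105)*(-12397) = -5271*(-12397) = 65344587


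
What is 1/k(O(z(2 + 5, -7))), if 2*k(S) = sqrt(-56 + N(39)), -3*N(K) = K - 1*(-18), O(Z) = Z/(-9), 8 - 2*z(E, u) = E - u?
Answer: -2*I*sqrt(3)/15 ≈ -0.23094*I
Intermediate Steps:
z(E, u) = 4 + u/2 - E/2 (z(E, u) = 4 - (E - u)/2 = 4 + (u/2 - E/2) = 4 + u/2 - E/2)
O(Z) = -Z/9 (O(Z) = Z*(-1/9) = -Z/9)
N(K) = -6 - K/3 (N(K) = -(K - 1*(-18))/3 = -(K + 18)/3 = -(18 + K)/3 = -6 - K/3)
k(S) = 5*I*sqrt(3)/2 (k(S) = sqrt(-56 + (-6 - 1/3*39))/2 = sqrt(-56 + (-6 - 13))/2 = sqrt(-56 - 19)/2 = sqrt(-75)/2 = (5*I*sqrt(3))/2 = 5*I*sqrt(3)/2)
1/k(O(z(2 + 5, -7))) = 1/(5*I*sqrt(3)/2) = -2*I*sqrt(3)/15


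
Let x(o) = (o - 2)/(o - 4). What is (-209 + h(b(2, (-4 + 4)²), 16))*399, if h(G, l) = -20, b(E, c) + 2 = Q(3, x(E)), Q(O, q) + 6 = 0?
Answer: -91371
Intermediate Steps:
x(o) = (-2 + o)/(-4 + o)
Q(O, q) = -6 (Q(O, q) = -6 + 0 = -6)
b(E, c) = -8 (b(E, c) = -2 - 6 = -8)
(-209 + h(b(2, (-4 + 4)²), 16))*399 = (-209 - 20)*399 = -229*399 = -91371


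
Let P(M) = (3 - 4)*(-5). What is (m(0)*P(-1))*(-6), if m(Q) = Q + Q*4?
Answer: 0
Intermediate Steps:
m(Q) = 5*Q (m(Q) = Q + 4*Q = 5*Q)
P(M) = 5 (P(M) = -1*(-5) = 5)
(m(0)*P(-1))*(-6) = ((5*0)*5)*(-6) = (0*5)*(-6) = 0*(-6) = 0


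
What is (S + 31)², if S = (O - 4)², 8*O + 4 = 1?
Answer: 10297681/4096 ≈ 2514.1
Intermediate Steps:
O = -3/8 (O = -½ + (⅛)*1 = -½ + ⅛ = -3/8 ≈ -0.37500)
S = 1225/64 (S = (-3/8 - 4)² = (-35/8)² = 1225/64 ≈ 19.141)
(S + 31)² = (1225/64 + 31)² = (3209/64)² = 10297681/4096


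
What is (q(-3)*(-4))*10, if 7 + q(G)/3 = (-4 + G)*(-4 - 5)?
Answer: -6720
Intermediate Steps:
q(G) = 87 - 27*G (q(G) = -21 + 3*((-4 + G)*(-4 - 5)) = -21 + 3*((-4 + G)*(-9)) = -21 + 3*(36 - 9*G) = -21 + (108 - 27*G) = 87 - 27*G)
(q(-3)*(-4))*10 = ((87 - 27*(-3))*(-4))*10 = ((87 + 81)*(-4))*10 = (168*(-4))*10 = -672*10 = -6720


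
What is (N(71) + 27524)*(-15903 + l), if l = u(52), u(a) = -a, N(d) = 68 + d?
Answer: -441363165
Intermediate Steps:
l = -52 (l = -1*52 = -52)
(N(71) + 27524)*(-15903 + l) = ((68 + 71) + 27524)*(-15903 - 52) = (139 + 27524)*(-15955) = 27663*(-15955) = -441363165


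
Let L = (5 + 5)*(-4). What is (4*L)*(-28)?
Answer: 4480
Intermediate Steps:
L = -40 (L = 10*(-4) = -40)
(4*L)*(-28) = (4*(-40))*(-28) = -160*(-28) = 4480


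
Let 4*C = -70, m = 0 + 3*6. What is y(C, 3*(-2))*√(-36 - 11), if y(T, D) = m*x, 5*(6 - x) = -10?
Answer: 144*I*√47 ≈ 987.21*I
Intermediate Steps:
x = 8 (x = 6 - ⅕*(-10) = 6 + 2 = 8)
m = 18 (m = 0 + 18 = 18)
C = -35/2 (C = (¼)*(-70) = -35/2 ≈ -17.500)
y(T, D) = 144 (y(T, D) = 18*8 = 144)
y(C, 3*(-2))*√(-36 - 11) = 144*√(-36 - 11) = 144*√(-47) = 144*(I*√47) = 144*I*√47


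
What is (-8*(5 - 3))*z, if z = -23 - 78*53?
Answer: 66512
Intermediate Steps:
z = -4157 (z = -23 - 4134 = -4157)
(-8*(5 - 3))*z = -8*(5 - 3)*(-4157) = -8*2*(-4157) = -2*8*(-4157) = -16*(-4157) = 66512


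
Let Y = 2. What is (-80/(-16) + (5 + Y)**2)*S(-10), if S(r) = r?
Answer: -540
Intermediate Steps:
(-80/(-16) + (5 + Y)**2)*S(-10) = (-80/(-16) + (5 + 2)**2)*(-10) = (-80*(-1/16) + 7**2)*(-10) = (5 + 49)*(-10) = 54*(-10) = -540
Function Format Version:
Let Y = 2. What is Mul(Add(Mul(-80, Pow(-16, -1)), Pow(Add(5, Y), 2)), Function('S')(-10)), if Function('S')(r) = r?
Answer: -540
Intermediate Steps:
Mul(Add(Mul(-80, Pow(-16, -1)), Pow(Add(5, Y), 2)), Function('S')(-10)) = Mul(Add(Mul(-80, Pow(-16, -1)), Pow(Add(5, 2), 2)), -10) = Mul(Add(Mul(-80, Rational(-1, 16)), Pow(7, 2)), -10) = Mul(Add(5, 49), -10) = Mul(54, -10) = -540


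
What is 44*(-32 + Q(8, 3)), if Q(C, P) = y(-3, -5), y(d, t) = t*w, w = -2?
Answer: -968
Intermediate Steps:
y(d, t) = -2*t (y(d, t) = t*(-2) = -2*t)
Q(C, P) = 10 (Q(C, P) = -2*(-5) = 10)
44*(-32 + Q(8, 3)) = 44*(-32 + 10) = 44*(-22) = -968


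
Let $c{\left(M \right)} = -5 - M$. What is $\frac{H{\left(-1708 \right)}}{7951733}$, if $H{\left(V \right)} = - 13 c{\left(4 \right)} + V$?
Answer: $- \frac{1591}{7951733} \approx -0.00020008$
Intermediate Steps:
$H{\left(V \right)} = 117 + V$ ($H{\left(V \right)} = - 13 \left(-5 - 4\right) + V = \left(-13\right) \left(-9\right) + V = 117 + V$)
$\frac{H{\left(-1708 \right)}}{7951733} = \frac{117 - 1708}{7951733} = \left(-1591\right) \frac{1}{7951733} = - \frac{1591}{7951733}$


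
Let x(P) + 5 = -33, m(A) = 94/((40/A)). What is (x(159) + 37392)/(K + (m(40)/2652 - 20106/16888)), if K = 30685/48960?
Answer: -10037836209024/141984149 ≈ -70697.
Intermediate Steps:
m(A) = 47*A/20 (m(A) = 94*(A/40) = 47*A/20)
x(P) = -38 (x(P) = -5 - 33 = -38)
K = 361/576 (K = 30685*(1/48960) = 361/576 ≈ 0.62674)
(x(159) + 37392)/(K + (m(40)/2652 - 20106/16888)) = (-38 + 37392)/(361/576 + (((47/20)*40)/2652 - 20106/16888)) = 37354/(361/576 + (94*(1/2652) - 20106*1/16888)) = 37354/(361/576 + (47/1326 - 10053/8444)) = 37354/(361/576 - 6466705/5598372) = 37354/(-141984149/268721856) = 37354*(-268721856/141984149) = -10037836209024/141984149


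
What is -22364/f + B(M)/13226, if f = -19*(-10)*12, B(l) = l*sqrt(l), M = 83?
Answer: -5591/570 + 83*sqrt(83)/13226 ≈ -9.7516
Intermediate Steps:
B(l) = l**(3/2)
f = 2280 (f = 190*12 = 2280)
-22364/f + B(M)/13226 = -22364/2280 + 83**(3/2)/13226 = -22364*1/2280 + (83*sqrt(83))*(1/13226) = -5591/570 + 83*sqrt(83)/13226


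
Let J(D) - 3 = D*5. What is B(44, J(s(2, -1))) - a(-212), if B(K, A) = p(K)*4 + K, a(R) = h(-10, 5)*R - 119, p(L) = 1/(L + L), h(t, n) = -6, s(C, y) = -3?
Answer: -24397/22 ≈ -1109.0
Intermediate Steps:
J(D) = 3 + 5*D (J(D) = 3 + D*5 = 3 + 5*D)
p(L) = 1/(2*L)
a(R) = -119 - 6*R (a(R) = -6*R - 119 = -119 - 6*R)
B(K, A) = K + 2/K (B(K, A) = (1/(2*K))*4 + K = 2/K + K = K + 2/K)
B(44, J(s(2, -1))) - a(-212) = (44 + 2/44) - (-119 - 6*(-212)) = (44 + 2*(1/44)) - (-119 + 1272) = (44 + 1/22) - 1*1153 = 969/22 - 1153 = -24397/22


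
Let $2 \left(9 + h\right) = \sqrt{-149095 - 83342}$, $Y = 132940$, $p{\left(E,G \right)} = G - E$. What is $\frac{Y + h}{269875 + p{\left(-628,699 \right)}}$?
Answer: $\frac{132931}{271202} + \frac{i \sqrt{232437}}{542404} \approx 0.49015 + 0.00088885 i$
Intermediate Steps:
$h = -9 + \frac{i \sqrt{232437}}{2}$ ($h = -9 + \frac{\sqrt{-149095 - 83342}}{2} = -9 + \frac{\sqrt{-232437}}{2} = -9 + \frac{i \sqrt{232437}}{2} \approx -9.0 + 241.06 i$)
$\frac{Y + h}{269875 + p{\left(-628,699 \right)}} = \frac{132940 - \left(9 - \frac{i \sqrt{232437}}{2}\right)}{269875 + \left(699 - -628\right)} = \frac{132931 + \frac{i \sqrt{232437}}{2}}{269875 + \left(699 + 628\right)} = \frac{132931 + \frac{i \sqrt{232437}}{2}}{269875 + 1327} = \frac{132931 + \frac{i \sqrt{232437}}{2}}{271202} = \left(132931 + \frac{i \sqrt{232437}}{2}\right) \frac{1}{271202} = \frac{132931}{271202} + \frac{i \sqrt{232437}}{542404}$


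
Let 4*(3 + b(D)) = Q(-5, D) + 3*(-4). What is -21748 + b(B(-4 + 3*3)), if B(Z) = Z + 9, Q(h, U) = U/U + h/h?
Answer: -43507/2 ≈ -21754.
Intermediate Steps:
Q(h, U) = 2 (Q(h, U) = 1 + 1 = 2)
B(Z) = 9 + Z
b(D) = -11/2 (b(D) = -3 + (2 + 3*(-4))/4 = -3 + (2 - 12)/4 = -3 + (1/4)*(-10) = -3 - 5/2 = -11/2)
-21748 + b(B(-4 + 3*3)) = -21748 - 11/2 = -43507/2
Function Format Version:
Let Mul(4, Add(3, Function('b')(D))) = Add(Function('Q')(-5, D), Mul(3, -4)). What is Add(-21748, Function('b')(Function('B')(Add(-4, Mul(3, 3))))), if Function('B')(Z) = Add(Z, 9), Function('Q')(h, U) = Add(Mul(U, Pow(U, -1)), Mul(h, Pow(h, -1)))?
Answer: Rational(-43507, 2) ≈ -21754.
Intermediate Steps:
Function('Q')(h, U) = 2 (Function('Q')(h, U) = Add(1, 1) = 2)
Function('B')(Z) = Add(9, Z)
Function('b')(D) = Rational(-11, 2) (Function('b')(D) = Add(-3, Mul(Rational(1, 4), Add(2, Mul(3, -4)))) = Add(-3, Mul(Rational(1, 4), Add(2, -12))) = Add(-3, Mul(Rational(1, 4), -10)) = Add(-3, Rational(-5, 2)) = Rational(-11, 2))
Add(-21748, Function('b')(Function('B')(Add(-4, Mul(3, 3))))) = Add(-21748, Rational(-11, 2)) = Rational(-43507, 2)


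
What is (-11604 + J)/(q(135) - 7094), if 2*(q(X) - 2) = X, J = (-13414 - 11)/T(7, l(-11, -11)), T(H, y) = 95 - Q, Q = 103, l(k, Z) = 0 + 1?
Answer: 8823/6244 ≈ 1.4130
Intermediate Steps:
l(k, Z) = 1
T(H, y) = -8 (T(H, y) = 95 - 1*103 = 95 - 103 = -8)
J = 13425/8 (J = (-13414 - 11)/(-8) = -13425*(-⅛) = 13425/8 ≈ 1678.1)
q(X) = 2 + X/2
(-11604 + J)/(q(135) - 7094) = (-11604 + 13425/8)/((2 + (½)*135) - 7094) = -79407/(8*((2 + 135/2) - 7094)) = -79407/(8*(139/2 - 7094)) = -79407/(8*(-14049/2)) = -79407/8*(-2/14049) = 8823/6244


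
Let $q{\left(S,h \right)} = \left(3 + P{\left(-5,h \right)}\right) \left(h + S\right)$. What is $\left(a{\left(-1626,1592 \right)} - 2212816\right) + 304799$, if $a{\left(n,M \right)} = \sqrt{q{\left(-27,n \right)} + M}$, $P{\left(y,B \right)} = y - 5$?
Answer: $-1908017 + \sqrt{13163} \approx -1.9079 \cdot 10^{6}$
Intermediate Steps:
$P{\left(y,B \right)} = -5 + y$ ($P{\left(y,B \right)} = y - 5 = -5 + y$)
$q{\left(S,h \right)} = - 7 S - 7 h$ ($q{\left(S,h \right)} = \left(3 - 10\right) \left(h + S\right) = \left(3 - 10\right) \left(S + h\right) = - 7 \left(S + h\right) = - 7 S - 7 h$)
$a{\left(n,M \right)} = \sqrt{189 + M - 7 n}$ ($a{\left(n,M \right)} = \sqrt{\left(\left(-7\right) \left(-27\right) - 7 n\right) + M} = \sqrt{\left(189 - 7 n\right) + M} = \sqrt{189 + M - 7 n}$)
$\left(a{\left(-1626,1592 \right)} - 2212816\right) + 304799 = \left(\sqrt{189 + 1592 - -11382} - 2212816\right) + 304799 = \left(\sqrt{189 + 1592 + 11382} - 2212816\right) + 304799 = \left(\sqrt{13163} - 2212816\right) + 304799 = \left(-2212816 + \sqrt{13163}\right) + 304799 = -1908017 + \sqrt{13163}$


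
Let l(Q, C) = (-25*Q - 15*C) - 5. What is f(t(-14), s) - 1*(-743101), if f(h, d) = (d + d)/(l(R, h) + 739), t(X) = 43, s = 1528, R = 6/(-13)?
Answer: 971272735/1307 ≈ 7.4313e+5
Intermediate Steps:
R = -6/13 (R = 6*(-1/13) = -6/13 ≈ -0.46154)
l(Q, C) = -5 - 25*Q - 15*C
f(h, d) = 2*d/(9692/13 - 15*h) (f(h, d) = (d + d)/((-5 - 25*(-6/13) - 15*h) + 739) = (2*d)/((-5 + 150/13 - 15*h) + 739) = (2*d)/((85/13 - 15*h) + 739) = (2*d)/(9692/13 - 15*h) = 2*d/(9692/13 - 15*h))
f(t(-14), s) - 1*(-743101) = -26*1528/(-9692 + 195*43) - 1*(-743101) = -26*1528/(-9692 + 8385) + 743101 = -26*1528/(-1307) + 743101 = -26*1528*(-1/1307) + 743101 = 39728/1307 + 743101 = 971272735/1307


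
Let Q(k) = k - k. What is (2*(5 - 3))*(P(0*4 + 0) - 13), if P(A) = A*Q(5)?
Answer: -52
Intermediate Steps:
Q(k) = 0
P(A) = 0 (P(A) = A*0 = 0)
(2*(5 - 3))*(P(0*4 + 0) - 13) = (2*(5 - 3))*(0 - 13) = (2*2)*(-13) = 4*(-13) = -52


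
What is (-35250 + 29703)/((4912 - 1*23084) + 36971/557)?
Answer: 23951/78177 ≈ 0.30637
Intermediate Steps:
(-35250 + 29703)/((4912 - 1*23084) + 36971/557) = -5547/((4912 - 23084) + 36971*(1/557)) = -5547/(-18172 + 36971/557) = -5547/(-10084833/557) = -5547*(-557/10084833) = 23951/78177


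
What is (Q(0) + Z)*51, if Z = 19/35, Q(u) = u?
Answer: 969/35 ≈ 27.686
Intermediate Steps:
Z = 19/35 (Z = 19*(1/35) = 19/35 ≈ 0.54286)
(Q(0) + Z)*51 = (0 + 19/35)*51 = (19/35)*51 = 969/35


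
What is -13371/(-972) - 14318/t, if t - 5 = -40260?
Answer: 184055567/13042620 ≈ 14.112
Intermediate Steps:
t = -40255 (t = 5 - 40260 = -40255)
-13371/(-972) - 14318/t = -13371/(-972) - 14318/(-40255) = -13371*(-1/972) - 14318*(-1/40255) = 4457/324 + 14318/40255 = 184055567/13042620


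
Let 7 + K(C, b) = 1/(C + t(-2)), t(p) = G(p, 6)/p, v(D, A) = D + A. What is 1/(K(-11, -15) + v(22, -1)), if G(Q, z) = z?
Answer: 14/195 ≈ 0.071795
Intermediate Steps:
v(D, A) = A + D
t(p) = 6/p
K(C, b) = -7 + 1/(-3 + C) (K(C, b) = -7 + 1/(C + 6/(-2)) = -7 + 1/(C + 6*(-½)) = -7 + 1/(C - 3) = -7 + 1/(-3 + C))
1/(K(-11, -15) + v(22, -1)) = 1/((22 - 7*(-11))/(-3 - 11) + (-1 + 22)) = 1/((22 + 77)/(-14) + 21) = 1/(-1/14*99 + 21) = 1/(-99/14 + 21) = 1/(195/14) = 14/195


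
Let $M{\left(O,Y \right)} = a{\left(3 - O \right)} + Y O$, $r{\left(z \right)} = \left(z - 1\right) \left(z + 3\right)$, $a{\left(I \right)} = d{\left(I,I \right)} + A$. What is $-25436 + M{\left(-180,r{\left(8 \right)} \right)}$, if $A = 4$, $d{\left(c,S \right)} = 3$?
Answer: $-39289$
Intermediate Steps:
$a{\left(I \right)} = 7$ ($a{\left(I \right)} = 3 + 4 = 7$)
$r{\left(z \right)} = \left(-1 + z\right) \left(3 + z\right)$
$M{\left(O,Y \right)} = 7 + O Y$ ($M{\left(O,Y \right)} = 7 + Y O = 7 + O Y$)
$-25436 + M{\left(-180,r{\left(8 \right)} \right)} = -25436 + \left(7 - 180 \left(-3 + 8^{2} + 2 \cdot 8\right)\right) = -25436 + \left(7 - 180 \left(-3 + 64 + 16\right)\right) = -25436 + \left(7 - 13860\right) = -25436 - 13853 = -39289$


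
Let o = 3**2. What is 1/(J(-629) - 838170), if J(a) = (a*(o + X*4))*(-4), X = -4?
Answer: -1/855782 ≈ -1.1685e-6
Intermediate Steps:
o = 9
J(a) = 28*a (J(a) = (a*(9 - 4*4))*(-4) = (a*(9 - 16))*(-4) = (a*(-7))*(-4) = -7*a*(-4) = 28*a)
1/(J(-629) - 838170) = 1/(28*(-629) - 838170) = 1/(-17612 - 838170) = 1/(-855782) = -1/855782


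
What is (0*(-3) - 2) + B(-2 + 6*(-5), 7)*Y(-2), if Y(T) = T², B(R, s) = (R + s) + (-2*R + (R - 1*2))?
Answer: 18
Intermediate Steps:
B(R, s) = -2 + s (B(R, s) = (R + s) + (-2*R + (R - 2)) = (R + s) + (-2*R + (-2 + R)) = (R + s) + (-2 - R) = -2 + s)
(0*(-3) - 2) + B(-2 + 6*(-5), 7)*Y(-2) = (0*(-3) - 2) + (-2 + 7)*(-2)² = (0 - 2) + 5*4 = -2 + 20 = 18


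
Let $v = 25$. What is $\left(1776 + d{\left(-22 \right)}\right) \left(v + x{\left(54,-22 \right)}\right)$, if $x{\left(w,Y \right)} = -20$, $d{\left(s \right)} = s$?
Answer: $8770$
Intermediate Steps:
$\left(1776 + d{\left(-22 \right)}\right) \left(v + x{\left(54,-22 \right)}\right) = \left(1776 - 22\right) \left(25 - 20\right) = 1754 \cdot 5 = 8770$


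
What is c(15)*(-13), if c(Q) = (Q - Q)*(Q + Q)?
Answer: 0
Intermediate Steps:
c(Q) = 0 (c(Q) = 0*(2*Q) = 0)
c(15)*(-13) = 0*(-13) = 0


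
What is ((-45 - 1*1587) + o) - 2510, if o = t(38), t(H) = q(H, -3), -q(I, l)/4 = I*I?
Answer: -9918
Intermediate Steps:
q(I, l) = -4*I² (q(I, l) = -4*I*I = -4*I²)
t(H) = -4*H²
o = -5776 (o = -4*38² = -4*1444 = -5776)
((-45 - 1*1587) + o) - 2510 = ((-45 - 1*1587) - 5776) - 2510 = ((-45 - 1587) - 5776) - 2510 = (-1632 - 5776) - 2510 = -7408 - 2510 = -9918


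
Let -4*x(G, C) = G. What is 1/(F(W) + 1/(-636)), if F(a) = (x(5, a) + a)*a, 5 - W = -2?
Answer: 318/12799 ≈ 0.024846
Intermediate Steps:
W = 7 (W = 5 - 1*(-2) = 5 + 2 = 7)
x(G, C) = -G/4
F(a) = a*(-5/4 + a) (F(a) = (-1/4*5 + a)*a = (-5/4 + a)*a = a*(-5/4 + a))
1/(F(W) + 1/(-636)) = 1/((1/4)*7*(-5 + 4*7) + 1/(-636)) = 1/((1/4)*7*(-5 + 28) - 1/636) = 1/((1/4)*7*23 - 1/636) = 1/(161/4 - 1/636) = 1/(12799/318) = 318/12799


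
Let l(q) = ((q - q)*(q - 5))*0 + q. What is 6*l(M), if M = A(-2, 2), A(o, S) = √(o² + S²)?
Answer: 12*√2 ≈ 16.971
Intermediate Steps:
A(o, S) = √(S² + o²)
M = 2*√2 (M = √(2² + (-2)²) = √(4 + 4) = √8 = 2*√2 ≈ 2.8284)
l(q) = q (l(q) = (0*(-5 + q))*0 + q = 0*0 + q = 0 + q = q)
6*l(M) = 6*(2*√2) = 12*√2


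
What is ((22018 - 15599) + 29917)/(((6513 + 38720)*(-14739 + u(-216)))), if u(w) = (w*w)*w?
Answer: -12112/152170370785 ≈ -7.9595e-8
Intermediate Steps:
u(w) = w³ (u(w) = w²*w = w³)
((22018 - 15599) + 29917)/(((6513 + 38720)*(-14739 + u(-216)))) = ((22018 - 15599) + 29917)/(((6513 + 38720)*(-14739 + (-216)³))) = (6419 + 29917)/((45233*(-14739 - 10077696))) = 36336/((45233*(-10092435))) = 36336/(-456511112355) = 36336*(-1/456511112355) = -12112/152170370785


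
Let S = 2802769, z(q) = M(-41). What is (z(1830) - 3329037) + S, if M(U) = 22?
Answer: -526246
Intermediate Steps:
z(q) = 22
(z(1830) - 3329037) + S = (22 - 3329037) + 2802769 = -3329015 + 2802769 = -526246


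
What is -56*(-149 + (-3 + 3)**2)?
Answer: 8344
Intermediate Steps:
-56*(-149 + (-3 + 3)**2) = -56*(-149 + 0**2) = -56*(-149 + 0) = -56*(-149) = 8344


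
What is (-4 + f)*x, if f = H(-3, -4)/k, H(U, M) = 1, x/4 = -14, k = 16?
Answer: 441/2 ≈ 220.50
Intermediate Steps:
x = -56 (x = 4*(-14) = -56)
f = 1/16 ≈ 0.062500
(-4 + f)*x = (-4 + 1/16)*(-56) = -63/16*(-56) = 441/2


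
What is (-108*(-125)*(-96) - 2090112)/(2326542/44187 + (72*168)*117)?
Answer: -24937021824/10422863821 ≈ -2.3925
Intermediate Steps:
(-108*(-125)*(-96) - 2090112)/(2326542/44187 + (72*168)*117) = (13500*(-96) - 2090112)/(2326542*(1/44187) + 12096*117) = (-1296000 - 2090112)/(775514/14729 + 1415232) = -3386112/20845727642/14729 = -3386112*14729/20845727642 = -24937021824/10422863821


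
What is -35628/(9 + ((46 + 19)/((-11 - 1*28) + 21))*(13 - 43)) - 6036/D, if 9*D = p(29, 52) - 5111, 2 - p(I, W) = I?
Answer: -66255993/226072 ≈ -293.07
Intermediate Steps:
p(I, W) = 2 - I
D = -5138/9 (D = ((2 - 1*29) - 5111)/9 = ((2 - 29) - 5111)/9 = (-27 - 5111)/9 = (⅑)*(-5138) = -5138/9 ≈ -570.89)
-35628/(9 + ((46 + 19)/((-11 - 1*28) + 21))*(13 - 43)) - 6036/D = -35628/(9 + ((46 + 19)/((-11 - 1*28) + 21))*(13 - 43)) - 6036/(-5138/9) = -35628/(9 + (65/((-11 - 28) + 21))*(-30)) - 6036*(-9/5138) = -35628/(9 + (65/(-39 + 21))*(-30)) + 27162/2569 = -35628/(9 + (65/(-18))*(-30)) + 27162/2569 = -35628/(9 + (65*(-1/18))*(-30)) + 27162/2569 = -35628/(9 - 65/18*(-30)) + 27162/2569 = -35628/(9 + 325/3) + 27162/2569 = -35628/352/3 + 27162/2569 = -35628*3/352 + 27162/2569 = -26721/88 + 27162/2569 = -66255993/226072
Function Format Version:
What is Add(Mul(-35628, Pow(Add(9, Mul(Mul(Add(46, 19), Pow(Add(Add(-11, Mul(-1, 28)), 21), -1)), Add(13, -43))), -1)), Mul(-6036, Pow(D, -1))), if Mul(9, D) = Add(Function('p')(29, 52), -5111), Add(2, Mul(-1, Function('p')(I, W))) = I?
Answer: Rational(-66255993, 226072) ≈ -293.07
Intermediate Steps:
Function('p')(I, W) = Add(2, Mul(-1, I))
D = Rational(-5138, 9) (D = Mul(Rational(1, 9), Add(Add(2, Mul(-1, 29)), -5111)) = Mul(Rational(1, 9), Add(Add(2, -29), -5111)) = Mul(Rational(1, 9), Add(-27, -5111)) = Mul(Rational(1, 9), -5138) = Rational(-5138, 9) ≈ -570.89)
Add(Mul(-35628, Pow(Add(9, Mul(Mul(Add(46, 19), Pow(Add(Add(-11, Mul(-1, 28)), 21), -1)), Add(13, -43))), -1)), Mul(-6036, Pow(D, -1))) = Add(Mul(-35628, Pow(Add(9, Mul(Mul(Add(46, 19), Pow(Add(Add(-11, Mul(-1, 28)), 21), -1)), Add(13, -43))), -1)), Mul(-6036, Pow(Rational(-5138, 9), -1))) = Add(Mul(-35628, Pow(Add(9, Mul(Mul(65, Pow(Add(Add(-11, -28), 21), -1)), -30)), -1)), Mul(-6036, Rational(-9, 5138))) = Add(Mul(-35628, Pow(Add(9, Mul(Mul(65, Pow(Add(-39, 21), -1)), -30)), -1)), Rational(27162, 2569)) = Add(Mul(-35628, Pow(Add(9, Mul(Mul(65, Pow(-18, -1)), -30)), -1)), Rational(27162, 2569)) = Add(Mul(-35628, Pow(Add(9, Mul(Mul(65, Rational(-1, 18)), -30)), -1)), Rational(27162, 2569)) = Add(Mul(-35628, Pow(Add(9, Mul(Rational(-65, 18), -30)), -1)), Rational(27162, 2569)) = Add(Mul(-35628, Pow(Add(9, Rational(325, 3)), -1)), Rational(27162, 2569)) = Add(Mul(-35628, Pow(Rational(352, 3), -1)), Rational(27162, 2569)) = Add(Mul(-35628, Rational(3, 352)), Rational(27162, 2569)) = Add(Rational(-26721, 88), Rational(27162, 2569)) = Rational(-66255993, 226072)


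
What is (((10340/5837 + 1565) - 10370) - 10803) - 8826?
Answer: -165958918/5837 ≈ -28432.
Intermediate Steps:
(((10340/5837 + 1565) - 10370) - 10803) - 8826 = ((9145245/5837 - 10370) - 10803) - 8826 = (-51384445/5837 - 10803) - 8826 = -114441556/5837 - 8826 = -165958918/5837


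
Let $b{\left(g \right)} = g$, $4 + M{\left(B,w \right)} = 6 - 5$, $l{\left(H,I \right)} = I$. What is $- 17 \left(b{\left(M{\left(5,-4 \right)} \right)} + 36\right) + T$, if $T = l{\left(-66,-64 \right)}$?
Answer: $-625$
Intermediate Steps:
$T = -64$
$M{\left(B,w \right)} = -3$ ($M{\left(B,w \right)} = -4 + \left(6 - 5\right) = -4 + 1 = -3$)
$- 17 \left(b{\left(M{\left(5,-4 \right)} \right)} + 36\right) + T = - 17 \left(-3 + 36\right) - 64 = \left(-17\right) 33 - 64 = -561 - 64 = -625$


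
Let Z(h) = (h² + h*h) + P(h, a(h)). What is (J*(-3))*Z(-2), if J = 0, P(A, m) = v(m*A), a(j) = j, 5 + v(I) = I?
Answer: 0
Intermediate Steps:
v(I) = -5 + I
P(A, m) = -5 + A*m (P(A, m) = -5 + m*A = -5 + A*m)
Z(h) = -5 + 3*h² (Z(h) = (h² + h*h) + (-5 + h*h) = (h² + h²) + (-5 + h²) = 2*h² + (-5 + h²) = -5 + 3*h²)
(J*(-3))*Z(-2) = (0*(-3))*(-5 + 3*(-2)²) = 0*(-5 + 3*4) = 0*(-5 + 12) = 0*7 = 0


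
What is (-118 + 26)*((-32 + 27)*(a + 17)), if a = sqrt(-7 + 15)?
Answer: 7820 + 920*sqrt(2) ≈ 9121.1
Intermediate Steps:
a = 2*sqrt(2) (a = sqrt(8) = 2*sqrt(2) ≈ 2.8284)
(-118 + 26)*((-32 + 27)*(a + 17)) = (-118 + 26)*((-32 + 27)*(2*sqrt(2) + 17)) = -(-460)*(17 + 2*sqrt(2)) = -92*(-85 - 10*sqrt(2)) = 7820 + 920*sqrt(2)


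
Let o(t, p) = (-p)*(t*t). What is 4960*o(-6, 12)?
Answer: -2142720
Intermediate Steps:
o(t, p) = -p*t² (o(t, p) = (-p)*t² = -p*t²)
4960*o(-6, 12) = 4960*(-1*12*(-6)²) = 4960*(-1*12*36) = 4960*(-432) = -2142720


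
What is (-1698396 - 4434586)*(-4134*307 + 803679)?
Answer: 2854651668738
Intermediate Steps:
(-1698396 - 4434586)*(-4134*307 + 803679) = -6132982*(-1269138 + 803679) = -6132982*(-465459) = 2854651668738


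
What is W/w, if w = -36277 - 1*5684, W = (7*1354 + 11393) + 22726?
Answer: -43597/41961 ≈ -1.0390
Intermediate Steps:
W = 43597 (W = (9478 + 11393) + 22726 = 20871 + 22726 = 43597)
w = -41961 (w = -36277 - 5684 = -41961)
W/w = 43597/(-41961) = 43597*(-1/41961) = -43597/41961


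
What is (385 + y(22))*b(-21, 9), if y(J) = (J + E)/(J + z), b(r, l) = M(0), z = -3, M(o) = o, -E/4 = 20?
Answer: 0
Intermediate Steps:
E = -80 (E = -4*20 = -80)
b(r, l) = 0
y(J) = (-80 + J)/(-3 + J) (y(J) = (J - 80)/(J - 3) = (-80 + J)/(-3 + J))
(385 + y(22))*b(-21, 9) = (385 + (-80 + 22)/(-3 + 22))*0 = (385 - 58/19)*0 = (7257/19)*0 = 0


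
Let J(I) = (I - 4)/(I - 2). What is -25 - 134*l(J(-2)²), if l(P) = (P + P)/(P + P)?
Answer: -159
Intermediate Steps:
J(I) = (-4 + I)/(-2 + I)
l(P) = 1 (l(P) = (2*P)/((2*P)) = (2*P)*(1/(2*P)) = 1)
-25 - 134*l(J(-2)²) = -25 - 134*1 = -25 - 134 = -159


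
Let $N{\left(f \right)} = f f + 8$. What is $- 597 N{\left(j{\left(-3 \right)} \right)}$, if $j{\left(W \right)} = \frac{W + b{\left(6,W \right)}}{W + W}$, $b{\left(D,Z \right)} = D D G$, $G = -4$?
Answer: $- \frac{1452501}{4} \approx -3.6313 \cdot 10^{5}$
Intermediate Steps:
$b{\left(D,Z \right)} = - 4 D^{2}$ ($b{\left(D,Z \right)} = D D \left(-4\right) = D^{2} \left(-4\right) = - 4 D^{2}$)
$j{\left(W \right)} = \frac{-144 + W}{2 W}$ ($j{\left(W \right)} = \frac{W - 4 \cdot 6^{2}}{W + W} = \frac{W - 144}{2 W} = \left(W - 144\right) \frac{1}{2 W} = \left(-144 + W\right) \frac{1}{2 W} = \frac{-144 + W}{2 W}$)
$N{\left(f \right)} = 8 + f^{2}$ ($N{\left(f \right)} = f^{2} + 8 = 8 + f^{2}$)
$- 597 N{\left(j{\left(-3 \right)} \right)} = - 597 \left(8 + \left(\frac{-144 - 3}{2 \left(-3\right)}\right)^{2}\right) = - 597 \left(8 + \left(\frac{1}{2} \left(- \frac{1}{3}\right) \left(-147\right)\right)^{2}\right) = - 597 \left(8 + \left(\frac{49}{2}\right)^{2}\right) = - 597 \left(8 + \frac{2401}{4}\right) = \left(-597\right) \frac{2433}{4} = - \frac{1452501}{4}$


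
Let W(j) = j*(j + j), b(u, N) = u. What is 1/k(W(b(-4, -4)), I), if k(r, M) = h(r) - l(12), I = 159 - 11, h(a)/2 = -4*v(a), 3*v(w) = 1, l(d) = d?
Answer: -3/44 ≈ -0.068182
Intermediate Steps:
v(w) = 1/3 (v(w) = (1/3)*1 = 1/3)
h(a) = -8/3 (h(a) = 2*(-4*1/3) = 2*(-4/3) = -8/3)
I = 148
W(j) = 2*j**2 (W(j) = j*(2*j) = 2*j**2)
k(r, M) = -44/3 (k(r, M) = -8/3 - 1*12 = -8/3 - 12 = -44/3)
1/k(W(b(-4, -4)), I) = 1/(-44/3) = -3/44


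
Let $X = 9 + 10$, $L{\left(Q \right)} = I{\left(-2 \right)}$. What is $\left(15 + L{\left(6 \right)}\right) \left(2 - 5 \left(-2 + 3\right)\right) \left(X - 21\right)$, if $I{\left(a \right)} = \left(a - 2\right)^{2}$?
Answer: $186$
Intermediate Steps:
$I{\left(a \right)} = \left(-2 + a\right)^{2}$
$L{\left(Q \right)} = 16$ ($L{\left(Q \right)} = \left(-2 - 2\right)^{2} = \left(-4\right)^{2} = 16$)
$X = 19$
$\left(15 + L{\left(6 \right)}\right) \left(2 - 5 \left(-2 + 3\right)\right) \left(X - 21\right) = \left(15 + 16\right) \left(2 - 5 \left(-2 + 3\right)\right) \left(19 - 21\right) = 31 \left(2 - 5\right) \left(-2\right) = 31 \left(-3\right) \left(-2\right) = \left(-93\right) \left(-2\right) = 186$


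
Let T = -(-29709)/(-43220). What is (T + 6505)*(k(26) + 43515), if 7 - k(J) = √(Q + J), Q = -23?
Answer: 6117373784551/21610 - 281116391*√3/43220 ≈ 2.8307e+8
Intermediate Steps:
T = -29709/43220 (T = -(-29709)*(-1)/43220 = -1*29709/43220 = -29709/43220 ≈ -0.68739)
k(J) = 7 - √(-23 + J)
(T + 6505)*(k(26) + 43515) = (-29709/43220 + 6505)*((7 - √(-23 + 26)) + 43515) = 281116391*((7 - √3) + 43515)/43220 = 281116391*(43522 - √3)/43220 = 6117373784551/21610 - 281116391*√3/43220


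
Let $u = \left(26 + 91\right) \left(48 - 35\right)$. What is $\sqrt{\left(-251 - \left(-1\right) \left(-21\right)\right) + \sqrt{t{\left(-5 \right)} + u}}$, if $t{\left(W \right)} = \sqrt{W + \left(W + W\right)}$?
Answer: $\sqrt{-272 + \sqrt{1521 + i \sqrt{15}}} \approx 0.0016 + 15.264 i$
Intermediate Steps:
$t{\left(W \right)} = \sqrt{3} \sqrt{W}$ ($t{\left(W \right)} = \sqrt{W + 2 W} = \sqrt{3 W} = \sqrt{3} \sqrt{W}$)
$u = 1521$ ($u = 117 \cdot 13 = 1521$)
$\sqrt{\left(-251 - \left(-1\right) \left(-21\right)\right) + \sqrt{t{\left(-5 \right)} + u}} = \sqrt{\left(-251 - \left(-1\right) \left(-21\right)\right) + \sqrt{\sqrt{3} \sqrt{-5} + 1521}} = \sqrt{\left(-251 - 21\right) + \sqrt{\sqrt{3} i \sqrt{5} + 1521}} = \sqrt{\left(-251 - 21\right) + \sqrt{i \sqrt{15} + 1521}} = \sqrt{-272 + \sqrt{1521 + i \sqrt{15}}}$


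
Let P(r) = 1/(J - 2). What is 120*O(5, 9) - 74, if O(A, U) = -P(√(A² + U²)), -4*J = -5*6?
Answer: -1054/11 ≈ -95.818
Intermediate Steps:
J = 15/2 (J = -(-5)*6/4 = -¼*(-30) = 15/2 ≈ 7.5000)
P(r) = 2/11 (P(r) = 1/(15/2 - 2) = 1/(11/2) = 2/11)
O(A, U) = -2/11 (O(A, U) = -1*2/11 = -2/11)
120*O(5, 9) - 74 = 120*(-2/11) - 74 = -240/11 - 74 = -1054/11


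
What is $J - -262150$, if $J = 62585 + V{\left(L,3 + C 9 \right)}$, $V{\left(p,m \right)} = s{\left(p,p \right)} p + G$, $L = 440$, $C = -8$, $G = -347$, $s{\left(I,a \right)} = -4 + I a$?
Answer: $85506628$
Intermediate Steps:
$V{\left(p,m \right)} = -347 + p \left(-4 + p^{2}\right)$ ($V{\left(p,m \right)} = \left(-4 + p p\right) p - 347 = \left(-4 + p^{2}\right) p - 347 = p \left(-4 + p^{2}\right) - 347 = -347 + p \left(-4 + p^{2}\right)$)
$J = 85244478$ ($J = 62585 - \left(347 - 440 \left(-4 + 440^{2}\right)\right) = 62585 - \left(347 - 440 \left(-4 + 193600\right)\right) = 62585 + \left(-347 + 440 \cdot 193596\right) = 62585 + \left(-347 + 85182240\right) = 62585 + 85181893 = 85244478$)
$J - -262150 = 85244478 - -262150 = 85244478 + 262150 = 85506628$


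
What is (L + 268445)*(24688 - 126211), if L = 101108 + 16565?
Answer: -39199857714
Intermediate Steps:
L = 117673
(L + 268445)*(24688 - 126211) = (117673 + 268445)*(24688 - 126211) = 386118*(-101523) = -39199857714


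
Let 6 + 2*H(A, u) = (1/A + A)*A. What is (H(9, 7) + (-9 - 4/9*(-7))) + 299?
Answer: 2980/9 ≈ 331.11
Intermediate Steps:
H(A, u) = -3 + A*(A + 1/A)/2 (H(A, u) = -3 + ((1/A + A)*A)/2 = -3 + ((A + 1/A)*A)/2 = -3 + (A*(A + 1/A))/2 = -3 + A*(A + 1/A)/2)
(H(9, 7) + (-9 - 4/9*(-7))) + 299 = ((-5/2 + (½)*9²) + (-9 - 4/9*(-7))) + 299 = ((-5/2 + (½)*81) + (-9 - 4*⅑*(-7))) + 299 = ((-5/2 + 81/2) + (-9 - 4/9*(-7))) + 299 = (38 + (-9 + 28/9)) + 299 = (38 - 53/9) + 299 = 289/9 + 299 = 2980/9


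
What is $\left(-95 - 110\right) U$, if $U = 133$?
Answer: $-27265$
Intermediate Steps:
$\left(-95 - 110\right) U = \left(-95 - 110\right) 133 = \left(-205\right) 133 = -27265$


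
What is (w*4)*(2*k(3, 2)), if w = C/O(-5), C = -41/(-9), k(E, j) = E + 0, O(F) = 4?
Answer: 82/3 ≈ 27.333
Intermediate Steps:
k(E, j) = E
C = 41/9 (C = -41*(-⅑) = 41/9 ≈ 4.5556)
w = 41/36 (w = (41/9)/4 = (41/9)*(¼) = 41/36 ≈ 1.1389)
(w*4)*(2*k(3, 2)) = ((41/36)*4)*(2*3) = (41/9)*6 = 82/3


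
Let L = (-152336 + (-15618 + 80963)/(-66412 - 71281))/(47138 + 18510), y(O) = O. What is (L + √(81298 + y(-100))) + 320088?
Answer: 2893340900579439/9039270064 + 3*√9022 ≈ 3.2037e+5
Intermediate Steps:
L = -20975666193/9039270064 (L = (-152336 + 65345/(-137693))/65648 = (-152336 + 65345*(-1/137693))*(1/65648) = (-152336 - 65345/137693)*(1/65648) = -20975666193/137693*1/65648 = -20975666193/9039270064 ≈ -2.3205)
(L + √(81298 + y(-100))) + 320088 = (-20975666193/9039270064 + √(81298 - 100)) + 320088 = (-20975666193/9039270064 + √81198) + 320088 = (-20975666193/9039270064 + 3*√9022) + 320088 = 2893340900579439/9039270064 + 3*√9022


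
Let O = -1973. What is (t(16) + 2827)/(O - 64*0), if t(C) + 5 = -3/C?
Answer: -45149/31568 ≈ -1.4302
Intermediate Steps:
t(C) = -5 - 3/C
(t(16) + 2827)/(O - 64*0) = ((-5 - 3/16) + 2827)/(-1973 - 64*0) = ((-5 - 3*1/16) + 2827)/(-1973 + 0) = ((-5 - 3/16) + 2827)/(-1973) = (-83/16 + 2827)*(-1/1973) = (45149/16)*(-1/1973) = -45149/31568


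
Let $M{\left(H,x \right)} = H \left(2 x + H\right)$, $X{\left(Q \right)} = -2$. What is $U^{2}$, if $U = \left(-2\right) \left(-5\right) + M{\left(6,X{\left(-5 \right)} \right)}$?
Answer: $484$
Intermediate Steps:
$M{\left(H,x \right)} = H \left(H + 2 x\right)$
$U = 22$ ($U = \left(-2\right) \left(-5\right) + 6 \left(6 + 2 \left(-2\right)\right) = 10 + 6 \left(6 - 4\right) = 10 + 6 \cdot 2 = 10 + 12 = 22$)
$U^{2} = 22^{2} = 484$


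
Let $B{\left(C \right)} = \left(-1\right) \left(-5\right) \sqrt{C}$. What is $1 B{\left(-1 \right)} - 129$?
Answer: $-129 + 5 i \approx -129.0 + 5.0 i$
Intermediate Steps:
$B{\left(C \right)} = 5 \sqrt{C}$
$1 B{\left(-1 \right)} - 129 = 1 \cdot 5 \sqrt{-1} - 129 = 1 \cdot 5 i - 129 = 5 i - 129 = -129 + 5 i$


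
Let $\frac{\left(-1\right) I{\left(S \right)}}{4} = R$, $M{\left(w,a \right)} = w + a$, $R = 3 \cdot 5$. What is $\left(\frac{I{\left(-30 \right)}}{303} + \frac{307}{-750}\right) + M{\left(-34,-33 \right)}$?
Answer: $- \frac{5121257}{75750} \approx -67.607$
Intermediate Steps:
$R = 15$
$M{\left(w,a \right)} = a + w$
$I{\left(S \right)} = -60$ ($I{\left(S \right)} = \left(-4\right) 15 = -60$)
$\left(\frac{I{\left(-30 \right)}}{303} + \frac{307}{-750}\right) + M{\left(-34,-33 \right)} = \left(- \frac{60}{303} + \frac{307}{-750}\right) - 67 = \left(\left(-60\right) \frac{1}{303} + 307 \left(- \frac{1}{750}\right)\right) - 67 = \left(- \frac{20}{101} - \frac{307}{750}\right) - 67 = - \frac{46007}{75750} - 67 = - \frac{5121257}{75750}$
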